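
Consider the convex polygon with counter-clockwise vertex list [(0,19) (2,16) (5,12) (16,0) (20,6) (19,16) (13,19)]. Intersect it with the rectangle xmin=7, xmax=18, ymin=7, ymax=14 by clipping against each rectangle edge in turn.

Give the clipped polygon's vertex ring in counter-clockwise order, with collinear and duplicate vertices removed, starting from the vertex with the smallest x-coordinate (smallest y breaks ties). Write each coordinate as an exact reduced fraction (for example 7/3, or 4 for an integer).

Clipped polygon: [(7,108/11) (115/12,7) (18,7) (18,14) (7,14)]

1. After x ≥ 7: [(7,19) (7,108/11) (16,0) (20,6) (19,16) (13,19)]
2. After x ≤ 18: [(7,19) (7,108/11) (16,0) (18,3) (18,33/2) (13,19)]
3. After y ≥ 7: [(7,19) (7,108/11) (115/12,7) (18,7) (18,33/2) (13,19)]
4. After y ≤ 14: [(7,14) (7,108/11) (115/12,7) (18,7) (18,14)]
5. Canonical ring: [(7,108/11) (115/12,7) (18,7) (18,14) (7,14)]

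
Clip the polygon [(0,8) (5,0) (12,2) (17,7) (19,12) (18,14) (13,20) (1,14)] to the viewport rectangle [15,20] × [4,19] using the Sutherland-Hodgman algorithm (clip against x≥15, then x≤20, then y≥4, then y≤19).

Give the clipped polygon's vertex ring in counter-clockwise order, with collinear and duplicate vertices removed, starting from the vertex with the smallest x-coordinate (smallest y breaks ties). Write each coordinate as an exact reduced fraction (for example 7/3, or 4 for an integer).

Clipped polygon: [(15,5) (17,7) (19,12) (18,14) (15,88/5)]

1. After x ≥ 15: [(15,5) (17,7) (19,12) (18,14) (15,88/5)]
2. After x ≤ 20: [(15,5) (17,7) (19,12) (18,14) (15,88/5)]
3. After y ≥ 4: [(15,5) (17,7) (19,12) (18,14) (15,88/5)]
4. After y ≤ 19: [(15,5) (17,7) (19,12) (18,14) (15,88/5)]
5. Canonical ring: [(15,5) (17,7) (19,12) (18,14) (15,88/5)]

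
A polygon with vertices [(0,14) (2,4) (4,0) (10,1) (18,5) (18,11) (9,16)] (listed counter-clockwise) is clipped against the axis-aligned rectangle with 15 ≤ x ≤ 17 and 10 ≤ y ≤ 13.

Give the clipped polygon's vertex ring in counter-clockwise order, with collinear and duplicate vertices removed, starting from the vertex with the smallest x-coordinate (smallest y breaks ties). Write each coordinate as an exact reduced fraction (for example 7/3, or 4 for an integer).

1. After x ≥ 15: [(15,7/2) (18,5) (18,11) (15,38/3)]
2. After x ≤ 17: [(15,7/2) (17,9/2) (17,104/9) (15,38/3)]
3. After y ≥ 10: [(15,10) (17,10) (17,104/9) (15,38/3)]
4. After y ≤ 13: [(15,10) (17,10) (17,104/9) (15,38/3)]
5. Canonical ring: [(15,10) (17,10) (17,104/9) (15,38/3)]

Clipped polygon: [(15,10) (17,10) (17,104/9) (15,38/3)]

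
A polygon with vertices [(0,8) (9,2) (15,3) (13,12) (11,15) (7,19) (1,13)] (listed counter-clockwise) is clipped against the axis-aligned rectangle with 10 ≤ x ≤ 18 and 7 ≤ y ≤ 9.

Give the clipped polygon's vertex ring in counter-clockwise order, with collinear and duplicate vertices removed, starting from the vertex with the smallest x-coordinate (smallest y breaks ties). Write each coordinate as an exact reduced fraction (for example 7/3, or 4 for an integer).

1. After x ≥ 10: [(10,13/6) (15,3) (13,12) (11,15) (10,16)]
2. After x ≤ 18: [(10,13/6) (15,3) (13,12) (11,15) (10,16)]
3. After y ≥ 7: [(10,7) (127/9,7) (13,12) (11,15) (10,16)]
4. After y ≤ 9: [(10,9) (10,7) (127/9,7) (41/3,9)]
5. Canonical ring: [(10,7) (127/9,7) (41/3,9) (10,9)]

Clipped polygon: [(10,7) (127/9,7) (41/3,9) (10,9)]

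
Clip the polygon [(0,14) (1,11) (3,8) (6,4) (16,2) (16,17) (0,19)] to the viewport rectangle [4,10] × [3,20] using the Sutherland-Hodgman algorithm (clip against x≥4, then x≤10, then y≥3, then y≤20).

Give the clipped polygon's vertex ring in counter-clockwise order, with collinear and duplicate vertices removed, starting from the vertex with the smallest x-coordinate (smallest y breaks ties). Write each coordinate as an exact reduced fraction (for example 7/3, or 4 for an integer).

1. After x ≥ 4: [(4,20/3) (6,4) (16,2) (16,17) (4,37/2)]
2. After x ≤ 10: [(4,20/3) (6,4) (10,16/5) (10,71/4) (4,37/2)]
3. After y ≥ 3: [(4,20/3) (6,4) (10,16/5) (10,71/4) (4,37/2)]
4. After y ≤ 20: [(4,20/3) (6,4) (10,16/5) (10,71/4) (4,37/2)]
5. Canonical ring: [(4,20/3) (6,4) (10,16/5) (10,71/4) (4,37/2)]

Clipped polygon: [(4,20/3) (6,4) (10,16/5) (10,71/4) (4,37/2)]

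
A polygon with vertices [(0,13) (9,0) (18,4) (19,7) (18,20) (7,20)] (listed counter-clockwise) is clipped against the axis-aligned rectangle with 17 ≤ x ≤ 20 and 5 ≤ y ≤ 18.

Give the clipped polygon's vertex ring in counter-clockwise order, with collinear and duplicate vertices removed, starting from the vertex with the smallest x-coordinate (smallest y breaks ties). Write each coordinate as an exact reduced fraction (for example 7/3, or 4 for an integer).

1. After x ≥ 17: [(17,32/9) (18,4) (19,7) (18,20) (17,20)]
2. After x ≤ 20: [(17,32/9) (18,4) (19,7) (18,20) (17,20)]
3. After y ≥ 5: [(17,5) (55/3,5) (19,7) (18,20) (17,20)]
4. After y ≤ 18: [(17,18) (17,5) (55/3,5) (19,7) (236/13,18)]
5. Canonical ring: [(17,5) (55/3,5) (19,7) (236/13,18) (17,18)]

Clipped polygon: [(17,5) (55/3,5) (19,7) (236/13,18) (17,18)]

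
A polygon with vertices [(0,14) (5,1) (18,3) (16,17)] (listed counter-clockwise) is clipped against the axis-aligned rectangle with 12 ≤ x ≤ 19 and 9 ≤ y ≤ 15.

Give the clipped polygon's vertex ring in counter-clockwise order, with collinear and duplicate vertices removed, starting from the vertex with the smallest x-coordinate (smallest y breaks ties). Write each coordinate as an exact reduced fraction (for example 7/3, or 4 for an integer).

Clipped polygon: [(12,9) (120/7,9) (114/7,15) (12,15)]

1. After x ≥ 12: [(12,65/4) (12,27/13) (18,3) (16,17)]
2. After x ≤ 19: [(12,65/4) (12,27/13) (18,3) (16,17)]
3. After y ≥ 9: [(12,65/4) (12,9) (120/7,9) (16,17)]
4. After y ≤ 15: [(12,15) (12,9) (120/7,9) (114/7,15)]
5. Canonical ring: [(12,9) (120/7,9) (114/7,15) (12,15)]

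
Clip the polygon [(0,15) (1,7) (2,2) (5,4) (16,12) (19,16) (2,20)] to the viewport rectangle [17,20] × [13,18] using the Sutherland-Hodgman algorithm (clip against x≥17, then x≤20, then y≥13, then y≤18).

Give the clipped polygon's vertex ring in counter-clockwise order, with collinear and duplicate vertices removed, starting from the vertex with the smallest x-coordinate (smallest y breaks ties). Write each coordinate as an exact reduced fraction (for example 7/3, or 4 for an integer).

Clipped polygon: [(17,40/3) (19,16) (17,280/17)]

1. After x ≥ 17: [(17,40/3) (19,16) (17,280/17)]
2. After x ≤ 20: [(17,40/3) (19,16) (17,280/17)]
3. After y ≥ 13: [(17,40/3) (19,16) (17,280/17)]
4. After y ≤ 18: [(17,40/3) (19,16) (17,280/17)]
5. Canonical ring: [(17,40/3) (19,16) (17,280/17)]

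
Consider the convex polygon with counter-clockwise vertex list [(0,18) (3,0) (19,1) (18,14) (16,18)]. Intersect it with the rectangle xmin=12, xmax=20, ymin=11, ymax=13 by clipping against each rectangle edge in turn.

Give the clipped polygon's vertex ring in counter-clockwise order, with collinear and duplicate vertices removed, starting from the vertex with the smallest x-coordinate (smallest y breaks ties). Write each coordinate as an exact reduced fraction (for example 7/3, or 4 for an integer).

Clipped polygon: [(12,11) (237/13,11) (235/13,13) (12,13)]

1. After x ≥ 12: [(12,18) (12,9/16) (19,1) (18,14) (16,18)]
2. After x ≤ 20: [(12,18) (12,9/16) (19,1) (18,14) (16,18)]
3. After y ≥ 11: [(12,18) (12,11) (237/13,11) (18,14) (16,18)]
4. After y ≤ 13: [(12,13) (12,11) (237/13,11) (235/13,13)]
5. Canonical ring: [(12,11) (237/13,11) (235/13,13) (12,13)]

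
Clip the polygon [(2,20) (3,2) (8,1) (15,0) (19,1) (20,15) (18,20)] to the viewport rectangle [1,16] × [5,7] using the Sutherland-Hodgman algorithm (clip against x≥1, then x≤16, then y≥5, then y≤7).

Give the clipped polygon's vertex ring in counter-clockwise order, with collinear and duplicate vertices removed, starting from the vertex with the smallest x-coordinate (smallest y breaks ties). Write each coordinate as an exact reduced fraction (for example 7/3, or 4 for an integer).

Clipped polygon: [(49/18,7) (17/6,5) (16,5) (16,7)]

1. After x ≥ 1: [(2,20) (3,2) (8,1) (15,0) (19,1) (20,15) (18,20)]
2. After x ≤ 16: [(16,20) (2,20) (3,2) (8,1) (15,0) (16,1/4)]
3. After y ≥ 5: [(16,5) (16,20) (2,20) (17/6,5)]
4. After y ≤ 7: [(16,5) (16,7) (49/18,7) (17/6,5)]
5. Canonical ring: [(49/18,7) (17/6,5) (16,5) (16,7)]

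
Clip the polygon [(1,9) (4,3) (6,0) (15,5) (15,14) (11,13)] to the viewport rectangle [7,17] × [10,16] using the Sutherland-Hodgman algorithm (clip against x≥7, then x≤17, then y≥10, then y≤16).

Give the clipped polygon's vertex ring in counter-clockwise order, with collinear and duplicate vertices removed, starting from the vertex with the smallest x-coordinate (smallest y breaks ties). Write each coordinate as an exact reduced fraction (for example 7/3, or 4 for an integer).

1. After x ≥ 7: [(7,57/5) (7,5/9) (15,5) (15,14) (11,13)]
2. After x ≤ 17: [(7,57/5) (7,5/9) (15,5) (15,14) (11,13)]
3. After y ≥ 10: [(7,57/5) (7,10) (15,10) (15,14) (11,13)]
4. After y ≤ 16: [(7,57/5) (7,10) (15,10) (15,14) (11,13)]
5. Canonical ring: [(7,10) (15,10) (15,14) (11,13) (7,57/5)]

Clipped polygon: [(7,10) (15,10) (15,14) (11,13) (7,57/5)]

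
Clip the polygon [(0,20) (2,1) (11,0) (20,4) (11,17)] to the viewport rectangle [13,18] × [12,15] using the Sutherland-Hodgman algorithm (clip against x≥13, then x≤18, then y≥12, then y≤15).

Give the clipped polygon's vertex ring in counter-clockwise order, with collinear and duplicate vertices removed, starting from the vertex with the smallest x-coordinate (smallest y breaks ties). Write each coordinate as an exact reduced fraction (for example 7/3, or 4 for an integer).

Clipped polygon: [(13,12) (188/13,12) (13,127/9)]

1. After x ≥ 13: [(13,8/9) (20,4) (13,127/9)]
2. After x ≤ 18: [(13,8/9) (18,28/9) (18,62/9) (13,127/9)]
3. After y ≥ 12: [(13,12) (188/13,12) (13,127/9)]
4. After y ≤ 15: [(13,12) (188/13,12) (13,127/9)]
5. Canonical ring: [(13,12) (188/13,12) (13,127/9)]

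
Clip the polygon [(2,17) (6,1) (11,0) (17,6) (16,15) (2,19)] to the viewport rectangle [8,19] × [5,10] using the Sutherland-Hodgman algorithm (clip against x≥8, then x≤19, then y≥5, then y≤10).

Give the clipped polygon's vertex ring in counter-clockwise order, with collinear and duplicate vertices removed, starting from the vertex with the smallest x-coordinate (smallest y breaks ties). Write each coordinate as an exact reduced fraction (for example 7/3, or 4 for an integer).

Clipped polygon: [(8,5) (16,5) (17,6) (149/9,10) (8,10)]

1. After x ≥ 8: [(8,3/5) (11,0) (17,6) (16,15) (8,121/7)]
2. After x ≤ 19: [(8,3/5) (11,0) (17,6) (16,15) (8,121/7)]
3. After y ≥ 5: [(8,5) (16,5) (17,6) (16,15) (8,121/7)]
4. After y ≤ 10: [(8,10) (8,5) (16,5) (17,6) (149/9,10)]
5. Canonical ring: [(8,5) (16,5) (17,6) (149/9,10) (8,10)]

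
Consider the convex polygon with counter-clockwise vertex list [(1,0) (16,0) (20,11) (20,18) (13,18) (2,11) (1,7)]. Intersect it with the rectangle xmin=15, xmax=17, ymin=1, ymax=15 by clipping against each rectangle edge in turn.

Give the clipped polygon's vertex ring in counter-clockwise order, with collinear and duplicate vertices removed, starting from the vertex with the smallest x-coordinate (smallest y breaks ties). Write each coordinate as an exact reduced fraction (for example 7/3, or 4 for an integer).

1. After x ≥ 15: [(15,0) (16,0) (20,11) (20,18) (15,18)]
2. After x ≤ 17: [(15,0) (16,0) (17,11/4) (17,18) (15,18)]
3. After y ≥ 1: [(15,1) (180/11,1) (17,11/4) (17,18) (15,18)]
4. After y ≤ 15: [(15,15) (15,1) (180/11,1) (17,11/4) (17,15)]
5. Canonical ring: [(15,1) (180/11,1) (17,11/4) (17,15) (15,15)]

Clipped polygon: [(15,1) (180/11,1) (17,11/4) (17,15) (15,15)]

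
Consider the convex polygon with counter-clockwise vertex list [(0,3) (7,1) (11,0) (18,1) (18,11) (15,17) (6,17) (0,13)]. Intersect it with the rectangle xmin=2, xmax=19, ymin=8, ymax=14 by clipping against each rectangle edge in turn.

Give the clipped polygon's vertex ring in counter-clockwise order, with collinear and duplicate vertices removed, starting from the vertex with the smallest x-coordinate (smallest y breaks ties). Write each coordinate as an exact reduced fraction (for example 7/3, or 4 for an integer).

Clipped polygon: [(2,8) (18,8) (18,11) (33/2,14) (2,14)]

1. After x ≥ 2: [(2,17/7) (7,1) (11,0) (18,1) (18,11) (15,17) (6,17) (2,43/3)]
2. After x ≤ 19: [(2,17/7) (7,1) (11,0) (18,1) (18,11) (15,17) (6,17) (2,43/3)]
3. After y ≥ 8: [(2,8) (18,8) (18,11) (15,17) (6,17) (2,43/3)]
4. After y ≤ 14: [(2,14) (2,8) (18,8) (18,11) (33/2,14)]
5. Canonical ring: [(2,8) (18,8) (18,11) (33/2,14) (2,14)]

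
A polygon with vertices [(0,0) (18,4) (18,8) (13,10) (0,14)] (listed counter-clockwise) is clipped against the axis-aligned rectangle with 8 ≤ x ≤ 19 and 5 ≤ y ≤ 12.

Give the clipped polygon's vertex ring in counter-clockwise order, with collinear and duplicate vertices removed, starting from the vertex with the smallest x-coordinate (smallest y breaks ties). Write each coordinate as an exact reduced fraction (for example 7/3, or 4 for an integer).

Clipped polygon: [(8,5) (18,5) (18,8) (13,10) (8,150/13)]

1. After x ≥ 8: [(8,16/9) (18,4) (18,8) (13,10) (8,150/13)]
2. After x ≤ 19: [(8,16/9) (18,4) (18,8) (13,10) (8,150/13)]
3. After y ≥ 5: [(8,5) (18,5) (18,8) (13,10) (8,150/13)]
4. After y ≤ 12: [(8,5) (18,5) (18,8) (13,10) (8,150/13)]
5. Canonical ring: [(8,5) (18,5) (18,8) (13,10) (8,150/13)]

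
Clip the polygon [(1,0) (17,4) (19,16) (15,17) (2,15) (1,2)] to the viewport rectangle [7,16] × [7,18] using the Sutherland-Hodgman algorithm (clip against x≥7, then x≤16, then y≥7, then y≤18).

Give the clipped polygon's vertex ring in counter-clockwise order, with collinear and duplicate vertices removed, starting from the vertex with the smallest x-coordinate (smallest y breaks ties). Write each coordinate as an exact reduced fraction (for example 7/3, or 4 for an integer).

Clipped polygon: [(7,7) (16,7) (16,67/4) (15,17) (7,205/13)]

1. After x ≥ 7: [(7,3/2) (17,4) (19,16) (15,17) (7,205/13)]
2. After x ≤ 16: [(7,3/2) (16,15/4) (16,67/4) (15,17) (7,205/13)]
3. After y ≥ 7: [(7,7) (16,7) (16,67/4) (15,17) (7,205/13)]
4. After y ≤ 18: [(7,7) (16,7) (16,67/4) (15,17) (7,205/13)]
5. Canonical ring: [(7,7) (16,7) (16,67/4) (15,17) (7,205/13)]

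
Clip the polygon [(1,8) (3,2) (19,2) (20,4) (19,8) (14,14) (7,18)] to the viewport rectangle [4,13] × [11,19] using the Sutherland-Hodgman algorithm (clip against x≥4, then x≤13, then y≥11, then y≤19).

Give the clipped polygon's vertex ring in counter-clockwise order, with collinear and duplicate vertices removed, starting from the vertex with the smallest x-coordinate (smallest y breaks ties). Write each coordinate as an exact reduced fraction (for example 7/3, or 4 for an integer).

1. After x ≥ 4: [(4,13) (4,2) (19,2) (20,4) (19,8) (14,14) (7,18)]
2. After x ≤ 13: [(4,13) (4,2) (13,2) (13,102/7) (7,18)]
3. After y ≥ 11: [(4,13) (4,11) (13,11) (13,102/7) (7,18)]
4. After y ≤ 19: [(4,13) (4,11) (13,11) (13,102/7) (7,18)]
5. Canonical ring: [(4,11) (13,11) (13,102/7) (7,18) (4,13)]

Clipped polygon: [(4,11) (13,11) (13,102/7) (7,18) (4,13)]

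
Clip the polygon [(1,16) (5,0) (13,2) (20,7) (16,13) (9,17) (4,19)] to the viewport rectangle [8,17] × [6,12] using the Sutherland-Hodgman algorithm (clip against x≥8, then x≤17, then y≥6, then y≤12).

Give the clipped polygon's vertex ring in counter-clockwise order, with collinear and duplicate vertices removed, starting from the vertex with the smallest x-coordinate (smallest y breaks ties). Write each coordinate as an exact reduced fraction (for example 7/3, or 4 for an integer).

Clipped polygon: [(8,6) (17,6) (17,23/2) (50/3,12) (8,12)]

1. After x ≥ 8: [(8,3/4) (13,2) (20,7) (16,13) (9,17) (8,87/5)]
2. After x ≤ 17: [(8,3/4) (13,2) (17,34/7) (17,23/2) (16,13) (9,17) (8,87/5)]
3. After y ≥ 6: [(8,6) (17,6) (17,23/2) (16,13) (9,17) (8,87/5)]
4. After y ≤ 12: [(8,12) (8,6) (17,6) (17,23/2) (50/3,12)]
5. Canonical ring: [(8,6) (17,6) (17,23/2) (50/3,12) (8,12)]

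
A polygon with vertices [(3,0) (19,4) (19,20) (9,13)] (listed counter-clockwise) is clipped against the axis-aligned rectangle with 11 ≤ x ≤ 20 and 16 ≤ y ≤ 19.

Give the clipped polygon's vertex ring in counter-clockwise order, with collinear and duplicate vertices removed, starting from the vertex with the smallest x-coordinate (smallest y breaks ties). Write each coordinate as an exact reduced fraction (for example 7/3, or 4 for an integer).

1. After x ≥ 11: [(11,2) (19,4) (19,20) (11,72/5)]
2. After x ≤ 20: [(11,2) (19,4) (19,20) (11,72/5)]
3. After y ≥ 16: [(19,16) (19,20) (93/7,16)]
4. After y ≤ 19: [(19,16) (19,19) (123/7,19) (93/7,16)]
5. Canonical ring: [(93/7,16) (19,16) (19,19) (123/7,19)]

Clipped polygon: [(93/7,16) (19,16) (19,19) (123/7,19)]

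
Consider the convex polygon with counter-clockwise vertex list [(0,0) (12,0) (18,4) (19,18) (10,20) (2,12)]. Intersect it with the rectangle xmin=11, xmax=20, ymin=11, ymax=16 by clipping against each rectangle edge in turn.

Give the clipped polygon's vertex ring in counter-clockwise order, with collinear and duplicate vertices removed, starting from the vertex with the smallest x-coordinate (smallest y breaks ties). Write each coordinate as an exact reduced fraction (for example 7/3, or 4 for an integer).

Clipped polygon: [(11,11) (37/2,11) (132/7,16) (11,16)]

1. After x ≥ 11: [(11,0) (12,0) (18,4) (19,18) (11,178/9)]
2. After x ≤ 20: [(11,0) (12,0) (18,4) (19,18) (11,178/9)]
3. After y ≥ 11: [(11,11) (37/2,11) (19,18) (11,178/9)]
4. After y ≤ 16: [(11,16) (11,11) (37/2,11) (132/7,16)]
5. Canonical ring: [(11,11) (37/2,11) (132/7,16) (11,16)]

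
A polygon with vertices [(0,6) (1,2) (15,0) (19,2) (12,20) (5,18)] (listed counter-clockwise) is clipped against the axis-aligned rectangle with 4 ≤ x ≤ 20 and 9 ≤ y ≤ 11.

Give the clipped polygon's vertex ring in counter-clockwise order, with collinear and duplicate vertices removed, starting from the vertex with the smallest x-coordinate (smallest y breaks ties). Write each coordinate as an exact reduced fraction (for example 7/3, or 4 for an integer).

Clipped polygon: [(4,9) (293/18,9) (31/2,11) (4,11)]

1. After x ≥ 4: [(4,78/5) (4,11/7) (15,0) (19,2) (12,20) (5,18)]
2. After x ≤ 20: [(4,78/5) (4,11/7) (15,0) (19,2) (12,20) (5,18)]
3. After y ≥ 9: [(4,78/5) (4,9) (293/18,9) (12,20) (5,18)]
4. After y ≤ 11: [(4,11) (4,9) (293/18,9) (31/2,11)]
5. Canonical ring: [(4,9) (293/18,9) (31/2,11) (4,11)]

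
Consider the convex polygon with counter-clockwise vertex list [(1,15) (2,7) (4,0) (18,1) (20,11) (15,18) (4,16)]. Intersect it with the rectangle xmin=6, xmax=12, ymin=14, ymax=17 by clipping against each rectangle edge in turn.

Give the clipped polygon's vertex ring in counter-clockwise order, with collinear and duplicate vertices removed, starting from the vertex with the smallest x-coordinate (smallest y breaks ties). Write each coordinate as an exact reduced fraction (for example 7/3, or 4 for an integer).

Clipped polygon: [(6,14) (12,14) (12,17) (19/2,17) (6,180/11)]

1. After x ≥ 6: [(6,1/7) (18,1) (20,11) (15,18) (6,180/11)]
2. After x ≤ 12: [(6,1/7) (12,4/7) (12,192/11) (6,180/11)]
3. After y ≥ 14: [(6,14) (12,14) (12,192/11) (6,180/11)]
4. After y ≤ 17: [(6,14) (12,14) (12,17) (19/2,17) (6,180/11)]
5. Canonical ring: [(6,14) (12,14) (12,17) (19/2,17) (6,180/11)]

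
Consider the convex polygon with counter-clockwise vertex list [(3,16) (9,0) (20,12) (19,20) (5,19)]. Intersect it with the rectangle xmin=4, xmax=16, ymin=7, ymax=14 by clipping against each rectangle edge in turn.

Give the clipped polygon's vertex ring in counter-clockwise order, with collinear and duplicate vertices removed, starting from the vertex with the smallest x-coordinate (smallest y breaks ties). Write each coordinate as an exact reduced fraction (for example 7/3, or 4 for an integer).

Clipped polygon: [(4,40/3) (51/8,7) (185/12,7) (16,84/11) (16,14) (4,14)]

1. After x ≥ 4: [(4,35/2) (4,40/3) (9,0) (20,12) (19,20) (5,19)]
2. After x ≤ 16: [(4,35/2) (4,40/3) (9,0) (16,84/11) (16,277/14) (5,19)]
3. After y ≥ 7: [(4,35/2) (4,40/3) (51/8,7) (185/12,7) (16,84/11) (16,277/14) (5,19)]
4. After y ≤ 14: [(4,14) (4,40/3) (51/8,7) (185/12,7) (16,84/11) (16,14)]
5. Canonical ring: [(4,40/3) (51/8,7) (185/12,7) (16,84/11) (16,14) (4,14)]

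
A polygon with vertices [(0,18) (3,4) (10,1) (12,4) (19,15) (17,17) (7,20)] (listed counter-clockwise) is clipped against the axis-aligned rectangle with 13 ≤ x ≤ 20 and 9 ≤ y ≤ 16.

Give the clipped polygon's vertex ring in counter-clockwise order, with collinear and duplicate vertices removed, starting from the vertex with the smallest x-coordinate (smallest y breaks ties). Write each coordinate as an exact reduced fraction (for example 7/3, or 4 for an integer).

Clipped polygon: [(13,9) (167/11,9) (19,15) (18,16) (13,16)]

1. After x ≥ 13: [(13,39/7) (19,15) (17,17) (13,91/5)]
2. After x ≤ 20: [(13,39/7) (19,15) (17,17) (13,91/5)]
3. After y ≥ 9: [(13,9) (167/11,9) (19,15) (17,17) (13,91/5)]
4. After y ≤ 16: [(13,16) (13,9) (167/11,9) (19,15) (18,16)]
5. Canonical ring: [(13,9) (167/11,9) (19,15) (18,16) (13,16)]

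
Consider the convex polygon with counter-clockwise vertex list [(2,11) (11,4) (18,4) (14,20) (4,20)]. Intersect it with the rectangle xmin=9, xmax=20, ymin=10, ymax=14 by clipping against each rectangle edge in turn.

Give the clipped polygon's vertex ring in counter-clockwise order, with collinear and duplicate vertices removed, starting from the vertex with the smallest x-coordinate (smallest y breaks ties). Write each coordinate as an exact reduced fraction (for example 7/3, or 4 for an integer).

1. After x ≥ 9: [(9,50/9) (11,4) (18,4) (14,20) (9,20)]
2. After x ≤ 20: [(9,50/9) (11,4) (18,4) (14,20) (9,20)]
3. After y ≥ 10: [(9,10) (33/2,10) (14,20) (9,20)]
4. After y ≤ 14: [(9,14) (9,10) (33/2,10) (31/2,14)]
5. Canonical ring: [(9,10) (33/2,10) (31/2,14) (9,14)]

Clipped polygon: [(9,10) (33/2,10) (31/2,14) (9,14)]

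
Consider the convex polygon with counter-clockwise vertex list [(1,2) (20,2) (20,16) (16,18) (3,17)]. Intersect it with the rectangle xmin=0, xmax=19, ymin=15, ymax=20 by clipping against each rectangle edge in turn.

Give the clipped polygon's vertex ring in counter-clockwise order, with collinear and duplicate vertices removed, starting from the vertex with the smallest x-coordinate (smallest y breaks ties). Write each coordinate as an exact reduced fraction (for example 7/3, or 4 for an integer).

Clipped polygon: [(41/15,15) (19,15) (19,33/2) (16,18) (3,17)]

1. After x ≥ 0: [(1,2) (20,2) (20,16) (16,18) (3,17)]
2. After x ≤ 19: [(1,2) (19,2) (19,33/2) (16,18) (3,17)]
3. After y ≥ 15: [(41/15,15) (19,15) (19,33/2) (16,18) (3,17)]
4. After y ≤ 20: [(41/15,15) (19,15) (19,33/2) (16,18) (3,17)]
5. Canonical ring: [(41/15,15) (19,15) (19,33/2) (16,18) (3,17)]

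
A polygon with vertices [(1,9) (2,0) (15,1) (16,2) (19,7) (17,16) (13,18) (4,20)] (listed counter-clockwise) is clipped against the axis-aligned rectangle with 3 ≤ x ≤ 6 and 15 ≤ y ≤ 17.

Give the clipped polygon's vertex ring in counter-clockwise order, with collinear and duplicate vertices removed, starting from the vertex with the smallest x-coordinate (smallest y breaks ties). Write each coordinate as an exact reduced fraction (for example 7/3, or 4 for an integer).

Clipped polygon: [(3,15) (6,15) (6,17) (35/11,17) (3,49/3)]

1. After x ≥ 3: [(3,49/3) (3,1/13) (15,1) (16,2) (19,7) (17,16) (13,18) (4,20)]
2. After x ≤ 6: [(3,49/3) (3,1/13) (6,4/13) (6,176/9) (4,20)]
3. After y ≥ 15: [(3,49/3) (3,15) (6,15) (6,176/9) (4,20)]
4. After y ≤ 17: [(35/11,17) (3,49/3) (3,15) (6,15) (6,17)]
5. Canonical ring: [(3,15) (6,15) (6,17) (35/11,17) (3,49/3)]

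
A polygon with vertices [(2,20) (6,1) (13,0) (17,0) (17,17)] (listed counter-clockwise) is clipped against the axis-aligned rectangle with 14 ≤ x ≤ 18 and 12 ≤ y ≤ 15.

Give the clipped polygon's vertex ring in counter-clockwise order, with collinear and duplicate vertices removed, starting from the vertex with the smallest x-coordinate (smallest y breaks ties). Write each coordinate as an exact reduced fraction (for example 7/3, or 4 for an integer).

Clipped polygon: [(14,12) (17,12) (17,15) (14,15)]

1. After x ≥ 14: [(14,88/5) (14,0) (17,0) (17,17)]
2. After x ≤ 18: [(14,88/5) (14,0) (17,0) (17,17)]
3. After y ≥ 12: [(14,88/5) (14,12) (17,12) (17,17)]
4. After y ≤ 15: [(14,15) (14,12) (17,12) (17,15)]
5. Canonical ring: [(14,12) (17,12) (17,15) (14,15)]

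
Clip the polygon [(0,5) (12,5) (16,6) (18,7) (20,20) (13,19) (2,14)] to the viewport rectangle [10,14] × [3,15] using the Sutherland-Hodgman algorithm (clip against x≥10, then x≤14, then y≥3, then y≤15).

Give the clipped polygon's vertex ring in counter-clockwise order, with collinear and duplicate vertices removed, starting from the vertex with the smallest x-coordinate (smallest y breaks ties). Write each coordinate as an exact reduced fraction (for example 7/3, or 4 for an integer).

1. After x ≥ 10: [(10,5) (12,5) (16,6) (18,7) (20,20) (13,19) (10,194/11)]
2. After x ≤ 14: [(10,5) (12,5) (14,11/2) (14,134/7) (13,19) (10,194/11)]
3. After y ≥ 3: [(10,5) (12,5) (14,11/2) (14,134/7) (13,19) (10,194/11)]
4. After y ≤ 15: [(10,15) (10,5) (12,5) (14,11/2) (14,15)]
5. Canonical ring: [(10,5) (12,5) (14,11/2) (14,15) (10,15)]

Clipped polygon: [(10,5) (12,5) (14,11/2) (14,15) (10,15)]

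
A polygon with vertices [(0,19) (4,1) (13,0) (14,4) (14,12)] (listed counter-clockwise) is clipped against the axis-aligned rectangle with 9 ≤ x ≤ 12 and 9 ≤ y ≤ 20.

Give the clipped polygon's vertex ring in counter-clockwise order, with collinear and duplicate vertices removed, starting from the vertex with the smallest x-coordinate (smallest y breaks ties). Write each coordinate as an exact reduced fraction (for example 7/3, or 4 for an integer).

Clipped polygon: [(9,9) (12,9) (12,13) (9,29/2)]

1. After x ≥ 9: [(9,29/2) (9,4/9) (13,0) (14,4) (14,12)]
2. After x ≤ 12: [(12,13) (9,29/2) (9,4/9) (12,1/9)]
3. After y ≥ 9: [(12,9) (12,13) (9,29/2) (9,9)]
4. After y ≤ 20: [(12,9) (12,13) (9,29/2) (9,9)]
5. Canonical ring: [(9,9) (12,9) (12,13) (9,29/2)]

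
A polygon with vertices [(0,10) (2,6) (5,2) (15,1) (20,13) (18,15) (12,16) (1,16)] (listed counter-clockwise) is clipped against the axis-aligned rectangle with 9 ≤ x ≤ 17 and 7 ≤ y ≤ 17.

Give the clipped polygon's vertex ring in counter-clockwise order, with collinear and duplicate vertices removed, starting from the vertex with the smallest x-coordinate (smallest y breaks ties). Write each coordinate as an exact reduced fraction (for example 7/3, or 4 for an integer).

1. After x ≥ 9: [(9,8/5) (15,1) (20,13) (18,15) (12,16) (9,16)]
2. After x ≤ 17: [(9,8/5) (15,1) (17,29/5) (17,91/6) (12,16) (9,16)]
3. After y ≥ 7: [(9,7) (17,7) (17,91/6) (12,16) (9,16)]
4. After y ≤ 17: [(9,7) (17,7) (17,91/6) (12,16) (9,16)]
5. Canonical ring: [(9,7) (17,7) (17,91/6) (12,16) (9,16)]

Clipped polygon: [(9,7) (17,7) (17,91/6) (12,16) (9,16)]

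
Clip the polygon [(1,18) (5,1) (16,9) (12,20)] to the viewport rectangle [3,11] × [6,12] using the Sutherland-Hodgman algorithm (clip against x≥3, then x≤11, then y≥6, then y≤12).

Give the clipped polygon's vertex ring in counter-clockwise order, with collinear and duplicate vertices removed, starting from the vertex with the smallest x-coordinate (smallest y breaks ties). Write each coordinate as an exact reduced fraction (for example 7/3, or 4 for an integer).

1. After x ≥ 3: [(3,202/11) (3,19/2) (5,1) (16,9) (12,20)]
2. After x ≤ 11: [(11,218/11) (3,202/11) (3,19/2) (5,1) (11,59/11)]
3. After y ≥ 6: [(11,6) (11,218/11) (3,202/11) (3,19/2) (65/17,6)]
4. After y ≤ 12: [(11,6) (11,12) (3,12) (3,19/2) (65/17,6)]
5. Canonical ring: [(3,19/2) (65/17,6) (11,6) (11,12) (3,12)]

Clipped polygon: [(3,19/2) (65/17,6) (11,6) (11,12) (3,12)]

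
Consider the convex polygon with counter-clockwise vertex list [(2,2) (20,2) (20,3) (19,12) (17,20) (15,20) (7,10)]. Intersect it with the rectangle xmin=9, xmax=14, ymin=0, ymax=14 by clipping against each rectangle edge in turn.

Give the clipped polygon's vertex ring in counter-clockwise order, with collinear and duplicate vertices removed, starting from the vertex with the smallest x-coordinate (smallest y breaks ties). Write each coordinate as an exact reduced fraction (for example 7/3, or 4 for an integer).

Clipped polygon: [(9,2) (14,2) (14,14) (51/5,14) (9,25/2)]

1. After x ≥ 9: [(9,2) (20,2) (20,3) (19,12) (17,20) (15,20) (9,25/2)]
2. After x ≤ 14: [(9,2) (14,2) (14,75/4) (9,25/2)]
3. After y ≥ 0: [(9,2) (14,2) (14,75/4) (9,25/2)]
4. After y ≤ 14: [(9,2) (14,2) (14,14) (51/5,14) (9,25/2)]
5. Canonical ring: [(9,2) (14,2) (14,14) (51/5,14) (9,25/2)]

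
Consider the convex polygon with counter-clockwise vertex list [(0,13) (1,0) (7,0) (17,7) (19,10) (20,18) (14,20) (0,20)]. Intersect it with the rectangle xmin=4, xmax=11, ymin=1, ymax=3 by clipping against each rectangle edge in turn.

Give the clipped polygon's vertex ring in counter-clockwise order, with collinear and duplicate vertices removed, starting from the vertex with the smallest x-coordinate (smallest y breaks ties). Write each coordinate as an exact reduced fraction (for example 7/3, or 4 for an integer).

Clipped polygon: [(4,1) (59/7,1) (11,14/5) (11,3) (4,3)]

1. After x ≥ 4: [(4,0) (7,0) (17,7) (19,10) (20,18) (14,20) (4,20)]
2. After x ≤ 11: [(4,0) (7,0) (11,14/5) (11,20) (4,20)]
3. After y ≥ 1: [(4,1) (59/7,1) (11,14/5) (11,20) (4,20)]
4. After y ≤ 3: [(4,3) (4,1) (59/7,1) (11,14/5) (11,3)]
5. Canonical ring: [(4,1) (59/7,1) (11,14/5) (11,3) (4,3)]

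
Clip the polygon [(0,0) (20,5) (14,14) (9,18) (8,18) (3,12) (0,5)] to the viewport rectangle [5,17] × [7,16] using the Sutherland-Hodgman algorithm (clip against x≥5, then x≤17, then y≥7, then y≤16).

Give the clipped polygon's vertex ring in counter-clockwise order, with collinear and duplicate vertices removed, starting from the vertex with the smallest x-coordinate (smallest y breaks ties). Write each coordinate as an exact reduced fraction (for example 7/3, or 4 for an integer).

Clipped polygon: [(5,7) (17,7) (17,19/2) (14,14) (23/2,16) (19/3,16) (5,72/5)]

1. After x ≥ 5: [(5,5/4) (20,5) (14,14) (9,18) (8,18) (5,72/5)]
2. After x ≤ 17: [(5,5/4) (17,17/4) (17,19/2) (14,14) (9,18) (8,18) (5,72/5)]
3. After y ≥ 7: [(5,7) (17,7) (17,19/2) (14,14) (9,18) (8,18) (5,72/5)]
4. After y ≤ 16: [(5,7) (17,7) (17,19/2) (14,14) (23/2,16) (19/3,16) (5,72/5)]
5. Canonical ring: [(5,7) (17,7) (17,19/2) (14,14) (23/2,16) (19/3,16) (5,72/5)]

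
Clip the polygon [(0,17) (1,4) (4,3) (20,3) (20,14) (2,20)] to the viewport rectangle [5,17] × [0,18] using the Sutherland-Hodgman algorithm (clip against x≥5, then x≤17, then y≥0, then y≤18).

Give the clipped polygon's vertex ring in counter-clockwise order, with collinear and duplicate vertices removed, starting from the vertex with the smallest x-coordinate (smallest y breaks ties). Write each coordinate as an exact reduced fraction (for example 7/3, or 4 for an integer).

Clipped polygon: [(5,3) (17,3) (17,15) (8,18) (5,18)]

1. After x ≥ 5: [(5,3) (20,3) (20,14) (5,19)]
2. After x ≤ 17: [(5,3) (17,3) (17,15) (5,19)]
3. After y ≥ 0: [(5,3) (17,3) (17,15) (5,19)]
4. After y ≤ 18: [(5,18) (5,3) (17,3) (17,15) (8,18)]
5. Canonical ring: [(5,3) (17,3) (17,15) (8,18) (5,18)]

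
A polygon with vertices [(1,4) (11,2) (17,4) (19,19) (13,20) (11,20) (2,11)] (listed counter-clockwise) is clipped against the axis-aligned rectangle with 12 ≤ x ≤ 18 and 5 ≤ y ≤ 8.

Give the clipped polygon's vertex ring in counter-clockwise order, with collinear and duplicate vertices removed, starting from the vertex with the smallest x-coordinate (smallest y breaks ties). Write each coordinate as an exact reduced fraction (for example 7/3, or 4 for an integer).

1. After x ≥ 12: [(12,7/3) (17,4) (19,19) (13,20) (12,20)]
2. After x ≤ 18: [(12,7/3) (17,4) (18,23/2) (18,115/6) (13,20) (12,20)]
3. After y ≥ 5: [(12,5) (257/15,5) (18,23/2) (18,115/6) (13,20) (12,20)]
4. After y ≤ 8: [(12,8) (12,5) (257/15,5) (263/15,8)]
5. Canonical ring: [(12,5) (257/15,5) (263/15,8) (12,8)]

Clipped polygon: [(12,5) (257/15,5) (263/15,8) (12,8)]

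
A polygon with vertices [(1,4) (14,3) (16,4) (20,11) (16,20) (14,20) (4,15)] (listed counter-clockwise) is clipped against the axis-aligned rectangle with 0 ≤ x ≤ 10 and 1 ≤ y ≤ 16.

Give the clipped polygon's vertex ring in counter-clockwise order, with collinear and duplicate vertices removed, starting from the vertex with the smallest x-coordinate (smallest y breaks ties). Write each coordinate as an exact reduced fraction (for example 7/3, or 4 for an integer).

Clipped polygon: [(1,4) (10,43/13) (10,16) (6,16) (4,15)]

1. After x ≥ 0: [(1,4) (14,3) (16,4) (20,11) (16,20) (14,20) (4,15)]
2. After x ≤ 10: [(1,4) (10,43/13) (10,18) (4,15)]
3. After y ≥ 1: [(1,4) (10,43/13) (10,18) (4,15)]
4. After y ≤ 16: [(1,4) (10,43/13) (10,16) (6,16) (4,15)]
5. Canonical ring: [(1,4) (10,43/13) (10,16) (6,16) (4,15)]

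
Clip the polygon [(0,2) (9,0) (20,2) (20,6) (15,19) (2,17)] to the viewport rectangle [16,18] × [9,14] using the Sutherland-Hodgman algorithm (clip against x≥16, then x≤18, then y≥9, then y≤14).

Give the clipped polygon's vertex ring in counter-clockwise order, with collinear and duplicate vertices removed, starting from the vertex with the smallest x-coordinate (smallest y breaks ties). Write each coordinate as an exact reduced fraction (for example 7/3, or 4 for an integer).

Clipped polygon: [(16,9) (18,9) (18,56/5) (220/13,14) (16,14)]

1. After x ≥ 16: [(16,14/11) (20,2) (20,6) (16,82/5)]
2. After x ≤ 18: [(16,14/11) (18,18/11) (18,56/5) (16,82/5)]
3. After y ≥ 9: [(16,9) (18,9) (18,56/5) (16,82/5)]
4. After y ≤ 14: [(16,14) (16,9) (18,9) (18,56/5) (220/13,14)]
5. Canonical ring: [(16,9) (18,9) (18,56/5) (220/13,14) (16,14)]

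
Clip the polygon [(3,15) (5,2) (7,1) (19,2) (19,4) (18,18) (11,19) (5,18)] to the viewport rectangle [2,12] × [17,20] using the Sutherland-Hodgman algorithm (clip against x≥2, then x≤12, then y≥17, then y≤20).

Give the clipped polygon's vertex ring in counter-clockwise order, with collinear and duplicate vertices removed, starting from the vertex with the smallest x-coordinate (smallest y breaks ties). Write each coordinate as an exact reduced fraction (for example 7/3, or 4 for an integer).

Clipped polygon: [(13/3,17) (12,17) (12,132/7) (11,19) (5,18)]

1. After x ≥ 2: [(3,15) (5,2) (7,1) (19,2) (19,4) (18,18) (11,19) (5,18)]
2. After x ≤ 12: [(3,15) (5,2) (7,1) (12,17/12) (12,132/7) (11,19) (5,18)]
3. After y ≥ 17: [(13/3,17) (12,17) (12,132/7) (11,19) (5,18)]
4. After y ≤ 20: [(13/3,17) (12,17) (12,132/7) (11,19) (5,18)]
5. Canonical ring: [(13/3,17) (12,17) (12,132/7) (11,19) (5,18)]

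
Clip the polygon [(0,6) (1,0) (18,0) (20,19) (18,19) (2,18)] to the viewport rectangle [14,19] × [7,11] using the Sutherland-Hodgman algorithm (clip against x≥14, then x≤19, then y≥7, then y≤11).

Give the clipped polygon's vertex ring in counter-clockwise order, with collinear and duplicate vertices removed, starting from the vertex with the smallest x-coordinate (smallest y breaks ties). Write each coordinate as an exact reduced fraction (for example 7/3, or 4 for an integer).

Clipped polygon: [(14,7) (356/19,7) (19,19/2) (19,11) (14,11)]

1. After x ≥ 14: [(14,0) (18,0) (20,19) (18,19) (14,75/4)]
2. After x ≤ 19: [(14,0) (18,0) (19,19/2) (19,19) (18,19) (14,75/4)]
3. After y ≥ 7: [(14,7) (356/19,7) (19,19/2) (19,19) (18,19) (14,75/4)]
4. After y ≤ 11: [(14,11) (14,7) (356/19,7) (19,19/2) (19,11)]
5. Canonical ring: [(14,7) (356/19,7) (19,19/2) (19,11) (14,11)]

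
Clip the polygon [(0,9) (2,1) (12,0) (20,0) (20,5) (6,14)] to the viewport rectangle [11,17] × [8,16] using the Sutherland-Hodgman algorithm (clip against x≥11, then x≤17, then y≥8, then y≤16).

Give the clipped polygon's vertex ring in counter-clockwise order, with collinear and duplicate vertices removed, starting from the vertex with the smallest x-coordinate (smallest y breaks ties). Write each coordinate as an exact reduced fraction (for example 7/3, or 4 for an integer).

1. After x ≥ 11: [(11,1/10) (12,0) (20,0) (20,5) (11,151/14)]
2. After x ≤ 17: [(11,1/10) (12,0) (17,0) (17,97/14) (11,151/14)]
3. After y ≥ 8: [(11,8) (46/3,8) (11,151/14)]
4. After y ≤ 16: [(11,8) (46/3,8) (11,151/14)]
5. Canonical ring: [(11,8) (46/3,8) (11,151/14)]

Clipped polygon: [(11,8) (46/3,8) (11,151/14)]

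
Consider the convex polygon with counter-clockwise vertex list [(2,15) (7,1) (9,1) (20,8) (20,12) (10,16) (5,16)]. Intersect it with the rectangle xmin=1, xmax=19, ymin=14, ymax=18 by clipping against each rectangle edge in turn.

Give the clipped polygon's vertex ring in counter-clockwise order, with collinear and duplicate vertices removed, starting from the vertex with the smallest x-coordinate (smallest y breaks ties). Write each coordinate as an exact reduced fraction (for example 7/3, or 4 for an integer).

Clipped polygon: [(2,15) (33/14,14) (15,14) (10,16) (5,16)]

1. After x ≥ 1: [(2,15) (7,1) (9,1) (20,8) (20,12) (10,16) (5,16)]
2. After x ≤ 19: [(2,15) (7,1) (9,1) (19,81/11) (19,62/5) (10,16) (5,16)]
3. After y ≥ 14: [(2,15) (33/14,14) (15,14) (10,16) (5,16)]
4. After y ≤ 18: [(2,15) (33/14,14) (15,14) (10,16) (5,16)]
5. Canonical ring: [(2,15) (33/14,14) (15,14) (10,16) (5,16)]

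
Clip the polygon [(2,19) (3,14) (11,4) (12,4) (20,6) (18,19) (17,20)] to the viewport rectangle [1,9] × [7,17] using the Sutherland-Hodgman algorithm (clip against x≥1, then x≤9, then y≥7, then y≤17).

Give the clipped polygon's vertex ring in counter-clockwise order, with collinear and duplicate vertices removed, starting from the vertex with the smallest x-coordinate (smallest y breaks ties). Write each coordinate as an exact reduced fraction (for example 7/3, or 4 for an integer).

1. After x ≥ 1: [(2,19) (3,14) (11,4) (12,4) (20,6) (18,19) (17,20)]
2. After x ≤ 9: [(9,292/15) (2,19) (3,14) (9,13/2)]
3. After y ≥ 7: [(9,7) (9,292/15) (2,19) (3,14) (43/5,7)]
4. After y ≤ 17: [(9,7) (9,17) (12/5,17) (3,14) (43/5,7)]
5. Canonical ring: [(12/5,17) (3,14) (43/5,7) (9,7) (9,17)]

Clipped polygon: [(12/5,17) (3,14) (43/5,7) (9,7) (9,17)]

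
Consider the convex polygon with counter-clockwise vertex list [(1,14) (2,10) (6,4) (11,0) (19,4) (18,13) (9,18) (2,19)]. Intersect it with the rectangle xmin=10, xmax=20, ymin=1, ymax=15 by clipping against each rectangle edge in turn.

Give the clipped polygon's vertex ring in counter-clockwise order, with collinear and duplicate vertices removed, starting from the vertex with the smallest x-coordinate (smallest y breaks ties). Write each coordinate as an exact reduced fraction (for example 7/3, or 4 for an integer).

1. After x ≥ 10: [(10,4/5) (11,0) (19,4) (18,13) (10,157/9)]
2. After x ≤ 20: [(10,4/5) (11,0) (19,4) (18,13) (10,157/9)]
3. After y ≥ 1: [(10,1) (13,1) (19,4) (18,13) (10,157/9)]
4. After y ≤ 15: [(10,15) (10,1) (13,1) (19,4) (18,13) (72/5,15)]
5. Canonical ring: [(10,1) (13,1) (19,4) (18,13) (72/5,15) (10,15)]

Clipped polygon: [(10,1) (13,1) (19,4) (18,13) (72/5,15) (10,15)]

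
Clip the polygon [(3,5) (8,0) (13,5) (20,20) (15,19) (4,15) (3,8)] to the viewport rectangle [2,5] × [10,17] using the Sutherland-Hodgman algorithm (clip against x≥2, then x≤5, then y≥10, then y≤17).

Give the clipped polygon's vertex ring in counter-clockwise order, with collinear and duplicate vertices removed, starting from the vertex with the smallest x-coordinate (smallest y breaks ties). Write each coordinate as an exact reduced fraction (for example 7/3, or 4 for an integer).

Clipped polygon: [(23/7,10) (5,10) (5,169/11) (4,15)]

1. After x ≥ 2: [(3,5) (8,0) (13,5) (20,20) (15,19) (4,15) (3,8)]
2. After x ≤ 5: [(3,5) (5,3) (5,169/11) (4,15) (3,8)]
3. After y ≥ 10: [(5,10) (5,169/11) (4,15) (23/7,10)]
4. After y ≤ 17: [(5,10) (5,169/11) (4,15) (23/7,10)]
5. Canonical ring: [(23/7,10) (5,10) (5,169/11) (4,15)]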